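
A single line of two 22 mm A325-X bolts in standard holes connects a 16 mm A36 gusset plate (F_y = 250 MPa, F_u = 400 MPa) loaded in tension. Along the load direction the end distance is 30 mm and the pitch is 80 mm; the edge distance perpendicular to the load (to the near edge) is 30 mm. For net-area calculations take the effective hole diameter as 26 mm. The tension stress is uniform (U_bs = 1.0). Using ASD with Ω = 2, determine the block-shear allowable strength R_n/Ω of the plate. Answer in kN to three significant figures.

186 kN

Shear plane L_v = 30 + 1·80 = 110 mm; A_gv = 110 × 16 = 1760 mm².
A_nv = (110 − 1.5·26) × 16 = 1136 mm².
A_nt = (30 − 0.5·26) × 16 = 272 mm².
0.6 F_u A_nv = 272.6 kN; 0.6 F_y A_gv = 264 kN → shear yielding governs the shear term.
R_n = 264 + 1.0 × 400 × 272 / 1000 = 372.8 kN.
Allowable strength R_n/Ω = 372.8 / 2 = 186 kN.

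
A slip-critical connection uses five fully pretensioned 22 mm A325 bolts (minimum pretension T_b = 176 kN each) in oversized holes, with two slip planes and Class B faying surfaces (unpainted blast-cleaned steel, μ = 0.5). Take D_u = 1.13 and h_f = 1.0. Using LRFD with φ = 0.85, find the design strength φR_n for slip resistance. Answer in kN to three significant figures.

845 kN

R_n = μ · D_u · h_f · T_b · n_s · n_b = 0.5 × 1.13 × 1.0 × 176 × 2 × 5 = 994.4 kN.
Design strength φR_n = 0.85 × 994.4 = 845 kN.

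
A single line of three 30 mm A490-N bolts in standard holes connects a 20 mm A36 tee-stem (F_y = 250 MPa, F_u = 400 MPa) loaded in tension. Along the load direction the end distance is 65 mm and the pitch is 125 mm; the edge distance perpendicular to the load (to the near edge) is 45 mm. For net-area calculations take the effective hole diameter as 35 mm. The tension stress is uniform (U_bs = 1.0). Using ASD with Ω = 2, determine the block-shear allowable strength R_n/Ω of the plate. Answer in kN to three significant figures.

582 kN

Shear plane L_v = 65 + 2·125 = 315 mm; A_gv = 315 × 20 = 6300 mm².
A_nv = (315 − 2.5·35) × 20 = 4550 mm².
A_nt = (45 − 0.5·35) × 20 = 550 mm².
0.6 F_u A_nv = 1092 kN; 0.6 F_y A_gv = 945 kN → shear yielding governs the shear term.
R_n = 945 + 1.0 × 400 × 550 / 1000 = 1165 kN.
Allowable strength R_n/Ω = 1165 / 2 = 582 kN.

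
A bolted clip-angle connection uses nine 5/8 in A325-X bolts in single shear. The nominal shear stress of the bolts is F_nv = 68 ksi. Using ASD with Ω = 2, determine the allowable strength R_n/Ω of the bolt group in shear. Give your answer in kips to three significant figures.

93.9 kips

A_b = π × 0.625² / 4 = 0.3068 in².
R_n = F_nv · A_b · n · n_s = 68 × 0.3068 × 9 × 1 = 187.8 kips.
Allowable strength R_n/Ω = 187.8 / 2 = 93.9 kips.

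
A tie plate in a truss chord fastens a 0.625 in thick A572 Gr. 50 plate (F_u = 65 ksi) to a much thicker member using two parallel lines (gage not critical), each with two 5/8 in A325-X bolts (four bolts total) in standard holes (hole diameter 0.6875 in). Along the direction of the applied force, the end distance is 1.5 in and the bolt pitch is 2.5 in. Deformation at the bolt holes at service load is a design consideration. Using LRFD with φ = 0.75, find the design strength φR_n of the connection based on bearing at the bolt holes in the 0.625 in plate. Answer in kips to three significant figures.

Per bolt r_n = 1.2 l_c t F_u ≤ 2.4 d t F_u; upper limit = 2.4 × 0.625 × 0.625 × 65 = 60.94 kips.
Edge bolt: l_c = 1.5 − 0.6875/2 = 1.156 in → 1.2 × 1.156 × 0.625 × 65 = 56.37 → r_n = 56.37 kips.
Interior bolts: l_c = 2.5 − 0.6875 = 1.812 in → 1.2 × 1.812 × 0.625 × 65 = 88.36 → r_n = 60.94 kips.
R_n = 2 × 56.37 + 2 × 60.94 = 234.6 kips.
Design strength φR_n = 0.75 × 234.6 = 176 kips.

176 kips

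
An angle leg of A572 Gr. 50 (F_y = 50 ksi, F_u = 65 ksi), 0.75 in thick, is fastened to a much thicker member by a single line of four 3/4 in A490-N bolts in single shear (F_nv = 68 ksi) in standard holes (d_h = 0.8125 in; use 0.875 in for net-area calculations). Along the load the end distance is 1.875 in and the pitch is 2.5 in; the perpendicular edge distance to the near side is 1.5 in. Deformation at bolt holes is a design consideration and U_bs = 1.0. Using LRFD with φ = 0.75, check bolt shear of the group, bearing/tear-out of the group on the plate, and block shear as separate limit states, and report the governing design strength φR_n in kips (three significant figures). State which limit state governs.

90.1 kips (bolt shear governs)

Bolt shear: A_b = π·0.75²/4 = 0.4418 in²; R_n = 68 × 0.4418 × 4 × 1 = 120.2 kips → 0.75 × 120.2 = 90.1 kips.
Bearing: edge l_c = 1.469, r_n = 85.92 kips; interior l_c = 1.688, r_n = 87.75 kips; R_n = 85.92 + 3·87.75 = 349.2 kips → 262 kips.
Block shear: A_gv = 7.031, A_nv = 4.734, A_nt = 0.7969 in²; R_n = min(0.6F_uA_nv, 0.6F_yA_gv) + U_bs·F_u·A_nt = 236.4 kips → 177 kips.
Bolt shear governs: 90.1 kips.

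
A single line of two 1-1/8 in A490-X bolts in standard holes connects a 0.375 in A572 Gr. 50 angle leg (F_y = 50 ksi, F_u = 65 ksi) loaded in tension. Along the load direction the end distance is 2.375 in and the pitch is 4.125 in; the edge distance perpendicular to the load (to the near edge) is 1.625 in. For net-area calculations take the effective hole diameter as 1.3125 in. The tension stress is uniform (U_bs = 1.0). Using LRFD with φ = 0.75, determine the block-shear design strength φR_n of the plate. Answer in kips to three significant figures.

67.4 kips

Shear plane L_v = 2.375 + 1·4.125 = 6.5 in; A_gv = 6.5 × 0.375 = 2.438 in².
A_nv = (6.5 − 1.5·1.3125) × 0.375 = 1.699 in².
A_nt = (1.625 − 0.5·1.3125) × 0.375 = 0.3633 in².
0.6 F_u A_nv = 66.27 kips; 0.6 F_y A_gv = 73.12 kips → shear rupture governs the shear term.
R_n = 66.27 + 1.0 × 65 × 0.3633 = 89.88 kips.
Design strength φR_n = 0.75 × 89.88 = 67.4 kips.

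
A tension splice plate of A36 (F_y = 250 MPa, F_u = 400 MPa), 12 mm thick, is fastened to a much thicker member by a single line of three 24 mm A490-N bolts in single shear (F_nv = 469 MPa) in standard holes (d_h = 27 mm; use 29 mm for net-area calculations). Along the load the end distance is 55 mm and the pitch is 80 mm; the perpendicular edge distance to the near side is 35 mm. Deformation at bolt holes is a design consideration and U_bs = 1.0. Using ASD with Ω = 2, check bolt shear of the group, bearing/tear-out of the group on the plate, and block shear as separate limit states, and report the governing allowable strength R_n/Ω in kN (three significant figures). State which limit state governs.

243 kN (block shear governs)

Bolt shear: A_b = π·24²/4 = 452.4 mm²; R_n = 469 × 452.4 × 3 × 1 / 1000 = 636.5 kN → 636.5 / 2 = 318 kN.
Bearing: edge l_c = 41.5, r_n = 239 kN; interior l_c = 53, r_n = 276.5 kN; R_n = 239 + 2·276.5 = 792 kN → 396 kN.
Block shear: A_gv = 2580, A_nv = 1710, A_nt = 246 mm²; R_n = min(0.6F_uA_nv, 0.6F_yA_gv) + U_bs·F_u·A_nt = 485.4 kN → 243 kN.
Block shear governs: 243 kN.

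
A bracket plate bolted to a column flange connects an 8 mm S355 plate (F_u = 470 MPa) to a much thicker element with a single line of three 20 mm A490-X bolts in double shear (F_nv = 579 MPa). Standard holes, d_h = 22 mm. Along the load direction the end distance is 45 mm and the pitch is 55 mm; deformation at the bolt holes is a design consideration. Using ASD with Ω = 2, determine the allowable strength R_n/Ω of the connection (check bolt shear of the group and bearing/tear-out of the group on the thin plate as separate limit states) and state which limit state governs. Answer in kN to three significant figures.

226 kN (bearing governs)

Bolt shear: A_b = π·20²/4 = 314.2 mm²; R_n = 579 × 314.2 × 3 × 2 / 1000 = 1091 kN → 1091 / 2 = 546 kN.
Bearing (1.2 l_c t F_u ≤ 2.4 d t F_u): upper limit = 2.4·20·8·470 / 1000 = 180.5 kN.
  Edge l_c = 45 − 22/2 = 34 → r_n = 153.4 kN; interior l_c = 55 − 22 = 33 → r_n = 148.9 kN.
  R_n,bearing = 1·153.4 + 2·148.9 = 451.2 kN → 451.2 / 2 = 226 kN.
Bearing governs: 226 kN.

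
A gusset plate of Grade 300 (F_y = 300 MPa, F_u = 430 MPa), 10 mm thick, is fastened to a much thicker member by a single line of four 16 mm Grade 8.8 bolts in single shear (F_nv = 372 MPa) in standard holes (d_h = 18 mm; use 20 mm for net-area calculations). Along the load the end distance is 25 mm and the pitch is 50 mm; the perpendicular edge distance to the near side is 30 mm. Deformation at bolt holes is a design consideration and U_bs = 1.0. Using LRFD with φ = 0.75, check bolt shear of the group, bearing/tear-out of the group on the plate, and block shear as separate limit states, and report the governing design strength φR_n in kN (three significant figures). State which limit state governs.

224 kN (bolt shear governs)

Bolt shear: A_b = π·16²/4 = 201.1 mm²; R_n = 372 × 201.1 × 4 × 1 / 1000 = 299.2 kN → 0.75 × 299.2 = 224 kN.
Bearing: edge l_c = 16, r_n = 82.56 kN; interior l_c = 32, r_n = 165.1 kN; R_n = 82.56 + 3·165.1 = 577.9 kN → 433 kN.
Block shear: A_gv = 1750, A_nv = 1050, A_nt = 200 mm²; R_n = min(0.6F_uA_nv, 0.6F_yA_gv) + U_bs·F_u·A_nt = 356.9 kN → 268 kN.
Bolt shear governs: 224 kN.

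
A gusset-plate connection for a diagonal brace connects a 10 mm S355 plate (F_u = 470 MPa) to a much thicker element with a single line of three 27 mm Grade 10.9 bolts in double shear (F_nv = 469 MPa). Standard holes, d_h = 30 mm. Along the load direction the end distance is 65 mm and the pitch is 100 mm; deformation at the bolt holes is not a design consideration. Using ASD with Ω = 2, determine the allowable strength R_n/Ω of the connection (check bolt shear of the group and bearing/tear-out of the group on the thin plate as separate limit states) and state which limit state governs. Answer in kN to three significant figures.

Bolt shear: A_b = π·27²/4 = 572.6 mm²; R_n = 469 × 572.6 × 3 × 2 / 1000 = 1611 kN → 1611 / 2 = 806 kN.
Bearing (1.5 l_c t F_u ≤ 3.0 d t F_u): upper limit = 3.0·27·10·470 / 1000 = 380.7 kN.
  Edge l_c = 65 − 30/2 = 50 → r_n = 352.5 kN; interior l_c = 100 − 30 = 70 → r_n = 380.7 kN.
  R_n,bearing = 1·352.5 + 2·380.7 = 1114 kN → 1114 / 2 = 557 kN.
Bearing governs: 557 kN.

557 kN (bearing governs)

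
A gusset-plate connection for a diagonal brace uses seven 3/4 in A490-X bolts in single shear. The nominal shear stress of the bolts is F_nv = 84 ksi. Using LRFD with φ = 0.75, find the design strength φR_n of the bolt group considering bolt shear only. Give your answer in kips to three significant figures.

195 kips

A_b = π × 0.75² / 4 = 0.4418 in².
R_n = F_nv · A_b · n · n_s = 84 × 0.4418 × 7 × 1 = 259.8 kips.
Design strength φR_n = 0.75 × 259.8 = 195 kips.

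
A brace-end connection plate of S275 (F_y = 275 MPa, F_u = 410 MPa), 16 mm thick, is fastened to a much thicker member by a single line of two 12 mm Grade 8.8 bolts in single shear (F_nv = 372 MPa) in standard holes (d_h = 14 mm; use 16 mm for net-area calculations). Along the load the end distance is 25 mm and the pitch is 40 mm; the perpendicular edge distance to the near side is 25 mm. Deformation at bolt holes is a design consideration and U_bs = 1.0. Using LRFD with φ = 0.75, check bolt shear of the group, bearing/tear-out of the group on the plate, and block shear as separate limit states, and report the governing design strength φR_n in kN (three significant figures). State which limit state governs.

63.1 kN (bolt shear governs)

Bolt shear: A_b = π·12²/4 = 113.1 mm²; R_n = 372 × 113.1 × 2 × 1 / 1000 = 84.14 kN → 0.75 × 84.14 = 63.1 kN.
Bearing: edge l_c = 18, r_n = 141.7 kN; interior l_c = 26, r_n = 188.9 kN; R_n = 141.7 + 1·188.9 = 330.6 kN → 248 kN.
Block shear: A_gv = 1040, A_nv = 656, A_nt = 272 mm²; R_n = min(0.6F_uA_nv, 0.6F_yA_gv) + U_bs·F_u·A_nt = 272.9 kN → 205 kN.
Bolt shear governs: 63.1 kN.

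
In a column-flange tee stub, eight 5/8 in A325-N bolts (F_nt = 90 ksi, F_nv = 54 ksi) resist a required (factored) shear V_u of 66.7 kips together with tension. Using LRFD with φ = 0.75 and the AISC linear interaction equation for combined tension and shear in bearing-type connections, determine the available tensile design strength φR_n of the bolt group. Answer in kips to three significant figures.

A_b = π·0.625²/4 = 0.3068 in²; f_rv = 66.7 / (8 × 0.3068) = 27.18 ksi.
F'_nt = 1.3 F_nt − (F_nt / φF_nv) f_rv = 1.3·90 − (90/(0.75·54))·27.18 = 56.61 ksi, capped at F_nt → F'_nt = 56.61 ksi.
R_n = F'_nt · A_b · n = 56.61 × 0.3068 × 8 = 138.9 kips.
Design strength φR_n = 0.75 × 138.9 = 104 kips.

104 kips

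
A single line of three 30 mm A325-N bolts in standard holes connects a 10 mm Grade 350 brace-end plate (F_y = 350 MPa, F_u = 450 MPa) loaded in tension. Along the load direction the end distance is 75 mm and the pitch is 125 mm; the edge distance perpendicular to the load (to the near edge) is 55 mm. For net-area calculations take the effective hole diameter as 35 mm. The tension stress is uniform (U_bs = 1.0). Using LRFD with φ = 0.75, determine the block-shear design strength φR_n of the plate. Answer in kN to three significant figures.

Shear plane L_v = 75 + 2·125 = 325 mm; A_gv = 325 × 10 = 3250 mm².
A_nv = (325 − 2.5·35) × 10 = 2375 mm².
A_nt = (55 − 0.5·35) × 10 = 375 mm².
0.6 F_u A_nv = 641.2 kN; 0.6 F_y A_gv = 682.5 kN → shear rupture governs the shear term.
R_n = 641.2 + 1.0 × 450 × 375 / 1000 = 810 kN.
Design strength φR_n = 0.75 × 810 = 608 kN.

608 kN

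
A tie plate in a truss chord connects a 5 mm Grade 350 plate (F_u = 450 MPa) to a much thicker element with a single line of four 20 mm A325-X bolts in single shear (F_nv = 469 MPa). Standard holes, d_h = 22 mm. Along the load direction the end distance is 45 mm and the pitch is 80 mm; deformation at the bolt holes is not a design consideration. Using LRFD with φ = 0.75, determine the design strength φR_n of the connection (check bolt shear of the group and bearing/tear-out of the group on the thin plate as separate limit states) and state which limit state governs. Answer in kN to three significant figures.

Bolt shear: A_b = π·20²/4 = 314.2 mm²; R_n = 469 × 314.2 × 4 × 1 / 1000 = 589.4 kN → 0.75 × 589.4 = 442 kN.
Bearing (1.5 l_c t F_u ≤ 3.0 d t F_u): upper limit = 3.0·20·5·450 / 1000 = 135 kN.
  Edge l_c = 45 − 22/2 = 34 → r_n = 114.8 kN; interior l_c = 80 − 22 = 58 → r_n = 135 kN.
  R_n,bearing = 1·114.8 + 3·135 = 519.8 kN → 0.75 × 519.8 = 390 kN.
Bearing governs: 390 kN.

390 kN (bearing governs)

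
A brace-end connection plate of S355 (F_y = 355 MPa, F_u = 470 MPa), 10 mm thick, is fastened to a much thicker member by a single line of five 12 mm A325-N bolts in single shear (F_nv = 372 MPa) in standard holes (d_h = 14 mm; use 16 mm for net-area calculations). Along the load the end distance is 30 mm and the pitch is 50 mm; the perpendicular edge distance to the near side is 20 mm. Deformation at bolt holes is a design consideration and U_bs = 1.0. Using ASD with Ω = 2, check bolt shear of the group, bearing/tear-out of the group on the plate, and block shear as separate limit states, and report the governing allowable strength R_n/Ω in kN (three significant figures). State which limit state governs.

105 kN (bolt shear governs)

Bolt shear: A_b = π·12²/4 = 113.1 mm²; R_n = 372 × 113.1 × 5 × 1 / 1000 = 210.4 kN → 210.4 / 2 = 105 kN.
Bearing: edge l_c = 23, r_n = 129.7 kN; interior l_c = 36, r_n = 135.4 kN; R_n = 129.7 + 4·135.4 = 671.2 kN → 336 kN.
Block shear: A_gv = 2300, A_nv = 1580, A_nt = 120 mm²; R_n = min(0.6F_uA_nv, 0.6F_yA_gv) + U_bs·F_u·A_nt = 502 kN → 251 kN.
Bolt shear governs: 105 kN.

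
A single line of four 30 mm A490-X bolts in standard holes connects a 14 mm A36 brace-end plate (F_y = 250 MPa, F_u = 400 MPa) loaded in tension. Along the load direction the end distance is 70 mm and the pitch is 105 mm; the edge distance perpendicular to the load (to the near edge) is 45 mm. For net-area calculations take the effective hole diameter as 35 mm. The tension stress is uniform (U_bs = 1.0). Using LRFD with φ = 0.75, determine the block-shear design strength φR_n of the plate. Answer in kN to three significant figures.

Shear plane L_v = 70 + 3·105 = 385 mm; A_gv = 385 × 14 = 5390 mm².
A_nv = (385 − 3.5·35) × 14 = 3675 mm².
A_nt = (45 − 0.5·35) × 14 = 385 mm².
0.6 F_u A_nv = 882 kN; 0.6 F_y A_gv = 808.5 kN → shear yielding governs the shear term.
R_n = 808.5 + 1.0 × 400 × 385 / 1000 = 962.5 kN.
Design strength φR_n = 0.75 × 962.5 = 722 kN.

722 kN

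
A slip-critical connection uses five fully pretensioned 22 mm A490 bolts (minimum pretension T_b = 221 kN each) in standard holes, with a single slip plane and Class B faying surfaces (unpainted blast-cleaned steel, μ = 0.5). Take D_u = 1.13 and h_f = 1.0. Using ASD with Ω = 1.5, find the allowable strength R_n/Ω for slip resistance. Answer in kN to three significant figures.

R_n = μ · D_u · h_f · T_b · n_s · n_b = 0.5 × 1.13 × 1.0 × 221 × 1 × 5 = 624.3 kN.
Allowable strength R_n/Ω = 624.3 / 1.5 = 416 kN.

416 kN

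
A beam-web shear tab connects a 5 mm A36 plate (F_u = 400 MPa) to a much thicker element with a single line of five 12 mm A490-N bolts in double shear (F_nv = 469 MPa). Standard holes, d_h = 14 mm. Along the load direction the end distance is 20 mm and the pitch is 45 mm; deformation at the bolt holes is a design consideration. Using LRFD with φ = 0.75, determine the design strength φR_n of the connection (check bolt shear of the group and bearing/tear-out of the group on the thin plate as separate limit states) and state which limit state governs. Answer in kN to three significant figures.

196 kN (bearing governs)

Bolt shear: A_b = π·12²/4 = 113.1 mm²; R_n = 469 × 113.1 × 5 × 2 / 1000 = 530.4 kN → 0.75 × 530.4 = 398 kN.
Bearing (1.2 l_c t F_u ≤ 2.4 d t F_u): upper limit = 2.4·12·5·400 / 1000 = 57.6 kN.
  Edge l_c = 20 − 14/2 = 13 → r_n = 31.2 kN; interior l_c = 45 − 14 = 31 → r_n = 57.6 kN.
  R_n,bearing = 1·31.2 + 4·57.6 = 261.6 kN → 0.75 × 261.6 = 196 kN.
Bearing governs: 196 kN.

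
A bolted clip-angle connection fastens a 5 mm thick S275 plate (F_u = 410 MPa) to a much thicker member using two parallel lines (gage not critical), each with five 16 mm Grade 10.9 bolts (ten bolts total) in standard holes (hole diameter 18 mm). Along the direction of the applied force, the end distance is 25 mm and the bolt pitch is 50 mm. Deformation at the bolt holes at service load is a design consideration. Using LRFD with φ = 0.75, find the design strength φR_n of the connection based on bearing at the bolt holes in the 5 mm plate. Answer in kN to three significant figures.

531 kN

Per bolt r_n = 1.2 l_c t F_u ≤ 2.4 d t F_u; upper limit = 2.4 × 16 × 5 × 410 / 1000 = 78.72 kN.
Edge bolt: l_c = 25 − 18/2 = 16 mm → 1.2 × 16 × 5 × 410 / 1000 = 39.36 → r_n = 39.36 kN.
Interior bolts: l_c = 50 − 18 = 32 mm → 1.2 × 32 × 5 × 410 / 1000 = 78.72 → r_n = 78.72 kN.
R_n = 2 × 39.36 + 8 × 78.72 = 708.5 kN.
Design strength φR_n = 0.75 × 708.5 = 531 kN.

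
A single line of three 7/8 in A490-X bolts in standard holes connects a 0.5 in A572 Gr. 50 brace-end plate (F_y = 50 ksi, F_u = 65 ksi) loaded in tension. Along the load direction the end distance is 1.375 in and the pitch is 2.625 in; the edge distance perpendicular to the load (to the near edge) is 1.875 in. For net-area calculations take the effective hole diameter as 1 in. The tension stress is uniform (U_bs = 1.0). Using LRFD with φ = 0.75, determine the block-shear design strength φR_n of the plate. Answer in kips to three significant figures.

Shear plane L_v = 1.375 + 2·2.625 = 6.625 in; A_gv = 6.625 × 0.5 = 3.312 in².
A_nv = (6.625 − 2.5·1) × 0.5 = 2.062 in².
A_nt = (1.875 − 0.5·1) × 0.5 = 0.6875 in².
0.6 F_u A_nv = 80.44 kips; 0.6 F_y A_gv = 99.38 kips → shear rupture governs the shear term.
R_n = 80.44 + 1.0 × 65 × 0.6875 = 125.1 kips.
Design strength φR_n = 0.75 × 125.1 = 93.8 kips.

93.8 kips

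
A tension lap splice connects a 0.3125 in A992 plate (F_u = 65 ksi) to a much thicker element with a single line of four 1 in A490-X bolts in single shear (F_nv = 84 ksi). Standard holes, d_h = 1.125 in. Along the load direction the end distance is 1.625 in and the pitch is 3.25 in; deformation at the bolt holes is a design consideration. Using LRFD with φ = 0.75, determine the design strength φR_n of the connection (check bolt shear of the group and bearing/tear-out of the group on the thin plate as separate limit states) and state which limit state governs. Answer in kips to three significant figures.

129 kips (bearing governs)

Bolt shear: A_b = π·1²/4 = 0.7854 in²; R_n = 84 × 0.7854 × 4 × 1 = 263.9 kips → 0.75 × 263.9 = 198 kips.
Bearing (1.2 l_c t F_u ≤ 2.4 d t F_u): upper limit = 2.4·1·0.3125·65 = 48.75 kips.
  Edge l_c = 1.625 − 1.125/2 = 1.062 → r_n = 25.9 kips; interior l_c = 3.25 − 1.125 = 2.125 → r_n = 48.75 kips.
  R_n,bearing = 1·25.9 + 3·48.75 = 172.1 kips → 0.75 × 172.1 = 129 kips.
Bearing governs: 129 kips.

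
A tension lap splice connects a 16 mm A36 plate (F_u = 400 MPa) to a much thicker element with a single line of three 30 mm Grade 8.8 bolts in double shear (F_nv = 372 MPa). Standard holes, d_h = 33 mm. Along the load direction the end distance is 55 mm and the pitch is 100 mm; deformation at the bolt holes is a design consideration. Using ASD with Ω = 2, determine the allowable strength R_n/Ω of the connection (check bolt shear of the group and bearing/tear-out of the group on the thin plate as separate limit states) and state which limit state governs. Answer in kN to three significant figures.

609 kN (bearing governs)

Bolt shear: A_b = π·30²/4 = 706.9 mm²; R_n = 372 × 706.9 × 3 × 2 / 1000 = 1578 kN → 1578 / 2 = 789 kN.
Bearing (1.2 l_c t F_u ≤ 2.4 d t F_u): upper limit = 2.4·30·16·400 / 1000 = 460.8 kN.
  Edge l_c = 55 − 33/2 = 38.5 → r_n = 295.7 kN; interior l_c = 100 − 33 = 67 → r_n = 460.8 kN.
  R_n,bearing = 1·295.7 + 2·460.8 = 1217 kN → 1217 / 2 = 609 kN.
Bearing governs: 609 kN.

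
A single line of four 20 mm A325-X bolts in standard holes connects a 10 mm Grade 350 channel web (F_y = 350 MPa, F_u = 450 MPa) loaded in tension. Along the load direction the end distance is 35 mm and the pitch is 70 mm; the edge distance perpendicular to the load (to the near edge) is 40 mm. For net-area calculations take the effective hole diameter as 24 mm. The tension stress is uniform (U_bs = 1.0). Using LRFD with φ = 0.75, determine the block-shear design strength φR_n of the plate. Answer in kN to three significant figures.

421 kN

Shear plane L_v = 35 + 3·70 = 245 mm; A_gv = 245 × 10 = 2450 mm².
A_nv = (245 − 3.5·24) × 10 = 1610 mm².
A_nt = (40 − 0.5·24) × 10 = 280 mm².
0.6 F_u A_nv = 434.7 kN; 0.6 F_y A_gv = 514.5 kN → shear rupture governs the shear term.
R_n = 434.7 + 1.0 × 450 × 280 / 1000 = 560.7 kN.
Design strength φR_n = 0.75 × 560.7 = 421 kN.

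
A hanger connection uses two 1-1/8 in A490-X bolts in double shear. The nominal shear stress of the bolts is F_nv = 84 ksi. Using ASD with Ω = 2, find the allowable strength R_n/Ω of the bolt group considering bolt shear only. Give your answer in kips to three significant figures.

A_b = π × 1.125² / 4 = 0.994 in².
R_n = F_nv · A_b · n · n_s = 84 × 0.994 × 2 × 2 = 334 kips.
Allowable strength R_n/Ω = 334 / 2 = 167 kips.

167 kips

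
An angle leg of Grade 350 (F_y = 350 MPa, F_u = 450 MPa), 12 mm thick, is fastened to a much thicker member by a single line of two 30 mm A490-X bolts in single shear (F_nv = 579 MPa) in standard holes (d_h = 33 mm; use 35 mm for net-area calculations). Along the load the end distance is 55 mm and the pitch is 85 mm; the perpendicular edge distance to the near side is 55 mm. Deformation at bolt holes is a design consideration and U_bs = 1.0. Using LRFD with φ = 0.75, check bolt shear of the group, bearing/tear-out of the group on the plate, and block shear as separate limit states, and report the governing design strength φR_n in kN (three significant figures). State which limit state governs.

364 kN (block shear governs)

Bolt shear: A_b = π·30²/4 = 706.9 mm²; R_n = 579 × 706.9 × 2 × 1 / 1000 = 818.5 kN → 0.75 × 818.5 = 614 kN.
Bearing: edge l_c = 38.5, r_n = 249.5 kN; interior l_c = 52, r_n = 337 kN; R_n = 249.5 + 1·337 = 586.4 kN → 440 kN.
Block shear: A_gv = 1680, A_nv = 1050, A_nt = 450 mm²; R_n = min(0.6F_uA_nv, 0.6F_yA_gv) + U_bs·F_u·A_nt = 486 kN → 364 kN.
Block shear governs: 364 kN.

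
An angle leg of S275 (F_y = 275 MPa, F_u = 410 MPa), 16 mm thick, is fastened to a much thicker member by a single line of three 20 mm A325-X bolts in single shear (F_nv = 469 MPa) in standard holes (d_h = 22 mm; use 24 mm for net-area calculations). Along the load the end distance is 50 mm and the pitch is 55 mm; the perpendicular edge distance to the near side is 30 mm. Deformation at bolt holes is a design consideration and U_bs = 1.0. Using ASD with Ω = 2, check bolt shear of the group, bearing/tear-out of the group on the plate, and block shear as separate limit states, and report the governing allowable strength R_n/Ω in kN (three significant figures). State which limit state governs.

221 kN (bolt shear governs)

Bolt shear: A_b = π·20²/4 = 314.2 mm²; R_n = 469 × 314.2 × 3 × 1 / 1000 = 442 kN → 442 / 2 = 221 kN.
Bearing: edge l_c = 39, r_n = 307 kN; interior l_c = 33, r_n = 259.8 kN; R_n = 307 + 2·259.8 = 826.6 kN → 413 kN.
Block shear: A_gv = 2560, A_nv = 1600, A_nt = 288 mm²; R_n = min(0.6F_uA_nv, 0.6F_yA_gv) + U_bs·F_u·A_nt = 511.7 kN → 256 kN.
Bolt shear governs: 221 kN.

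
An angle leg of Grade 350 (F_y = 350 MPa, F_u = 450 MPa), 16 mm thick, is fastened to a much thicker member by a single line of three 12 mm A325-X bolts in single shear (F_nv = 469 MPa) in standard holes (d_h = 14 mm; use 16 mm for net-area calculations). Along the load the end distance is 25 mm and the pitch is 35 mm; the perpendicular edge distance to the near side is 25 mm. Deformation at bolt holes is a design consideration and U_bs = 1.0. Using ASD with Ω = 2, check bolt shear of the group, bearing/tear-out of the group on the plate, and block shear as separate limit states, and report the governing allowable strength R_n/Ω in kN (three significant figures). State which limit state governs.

79.6 kN (bolt shear governs)

Bolt shear: A_b = π·12²/4 = 113.1 mm²; R_n = 469 × 113.1 × 3 × 1 / 1000 = 159.1 kN → 159.1 / 2 = 79.6 kN.
Bearing: edge l_c = 18, r_n = 155.5 kN; interior l_c = 21, r_n = 181.4 kN; R_n = 155.5 + 2·181.4 = 518.4 kN → 259 kN.
Block shear: A_gv = 1520, A_nv = 880, A_nt = 272 mm²; R_n = min(0.6F_uA_nv, 0.6F_yA_gv) + U_bs·F_u·A_nt = 360 kN → 180 kN.
Bolt shear governs: 79.6 kN.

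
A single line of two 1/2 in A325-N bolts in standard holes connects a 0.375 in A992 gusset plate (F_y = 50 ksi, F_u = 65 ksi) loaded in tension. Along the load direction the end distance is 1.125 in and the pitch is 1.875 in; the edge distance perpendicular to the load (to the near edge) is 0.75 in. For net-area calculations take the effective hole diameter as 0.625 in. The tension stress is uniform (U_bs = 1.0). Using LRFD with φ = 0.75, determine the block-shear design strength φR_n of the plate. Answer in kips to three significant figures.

Shear plane L_v = 1.125 + 1·1.875 = 3 in; A_gv = 3 × 0.375 = 1.125 in².
A_nv = (3 − 1.5·0.625) × 0.375 = 0.7734 in².
A_nt = (0.75 − 0.5·0.625) × 0.375 = 0.1641 in².
0.6 F_u A_nv = 30.16 kips; 0.6 F_y A_gv = 33.75 kips → shear rupture governs the shear term.
R_n = 30.16 + 1.0 × 65 × 0.1641 = 40.83 kips.
Design strength φR_n = 0.75 × 40.83 = 30.6 kips.

30.6 kips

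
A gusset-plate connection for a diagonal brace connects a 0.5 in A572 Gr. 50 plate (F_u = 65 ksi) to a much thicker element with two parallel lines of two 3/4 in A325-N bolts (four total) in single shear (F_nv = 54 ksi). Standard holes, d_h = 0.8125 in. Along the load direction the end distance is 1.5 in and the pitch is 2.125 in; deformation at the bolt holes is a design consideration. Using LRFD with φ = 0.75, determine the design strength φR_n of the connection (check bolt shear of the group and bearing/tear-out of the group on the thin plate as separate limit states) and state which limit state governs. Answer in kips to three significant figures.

71.6 kips (bolt shear governs)

Bolt shear: A_b = π·0.75²/4 = 0.4418 in²; R_n = 54 × 0.4418 × 4 × 1 = 95.43 kips → 0.75 × 95.43 = 71.6 kips.
Bearing (1.2 l_c t F_u ≤ 2.4 d t F_u): upper limit = 2.4·0.75·0.5·65 = 58.5 kips.
  Edge l_c = 1.5 − 0.8125/2 = 1.094 → r_n = 42.66 kips; interior l_c = 2.125 − 0.8125 = 1.312 → r_n = 51.19 kips.
  R_n,bearing = 2·42.66 + 2·51.19 = 187.7 kips → 0.75 × 187.7 = 141 kips.
Bolt shear governs: 71.6 kips.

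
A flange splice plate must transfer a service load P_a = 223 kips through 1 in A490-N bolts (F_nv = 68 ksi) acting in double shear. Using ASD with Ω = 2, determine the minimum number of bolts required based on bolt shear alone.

A_b = π·1²/4 = 0.7854 in².
Per-bolt allowable strength R_n/Ω = 68 × 0.7854 × 2 / 2 = 53.41 kips.
n ≥ 223 / 53.41 = 4.175 → use 5 bolts.

5 bolts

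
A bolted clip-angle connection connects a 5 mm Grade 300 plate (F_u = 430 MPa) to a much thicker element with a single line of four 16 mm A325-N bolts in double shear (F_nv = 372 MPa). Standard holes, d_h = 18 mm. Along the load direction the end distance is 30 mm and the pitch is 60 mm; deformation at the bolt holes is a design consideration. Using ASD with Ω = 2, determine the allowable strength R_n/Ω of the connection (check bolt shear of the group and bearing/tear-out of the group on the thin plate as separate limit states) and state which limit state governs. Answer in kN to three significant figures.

Bolt shear: A_b = π·16²/4 = 201.1 mm²; R_n = 372 × 201.1 × 4 × 2 / 1000 = 598.4 kN → 598.4 / 2 = 299 kN.
Bearing (1.2 l_c t F_u ≤ 2.4 d t F_u): upper limit = 2.4·16·5·430 / 1000 = 82.56 kN.
  Edge l_c = 30 − 18/2 = 21 → r_n = 54.18 kN; interior l_c = 60 − 18 = 42 → r_n = 82.56 kN.
  R_n,bearing = 1·54.18 + 3·82.56 = 301.9 kN → 301.9 / 2 = 151 kN.
Bearing governs: 151 kN.

151 kN (bearing governs)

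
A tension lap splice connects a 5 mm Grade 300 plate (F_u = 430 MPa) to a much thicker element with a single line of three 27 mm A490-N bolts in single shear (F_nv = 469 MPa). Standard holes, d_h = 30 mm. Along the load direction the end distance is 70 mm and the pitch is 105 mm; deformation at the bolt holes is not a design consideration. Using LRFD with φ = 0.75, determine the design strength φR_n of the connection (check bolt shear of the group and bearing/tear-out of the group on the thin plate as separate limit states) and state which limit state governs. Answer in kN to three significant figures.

392 kN (bearing governs)

Bolt shear: A_b = π·27²/4 = 572.6 mm²; R_n = 469 × 572.6 × 3 × 1 / 1000 = 805.6 kN → 0.75 × 805.6 = 604 kN.
Bearing (1.5 l_c t F_u ≤ 3.0 d t F_u): upper limit = 3.0·27·5·430 / 1000 = 174.2 kN.
  Edge l_c = 70 − 30/2 = 55 → r_n = 174.2 kN; interior l_c = 105 − 30 = 75 → r_n = 174.2 kN.
  R_n,bearing = 1·174.2 + 2·174.2 = 522.5 kN → 0.75 × 522.5 = 392 kN.
Bearing governs: 392 kN.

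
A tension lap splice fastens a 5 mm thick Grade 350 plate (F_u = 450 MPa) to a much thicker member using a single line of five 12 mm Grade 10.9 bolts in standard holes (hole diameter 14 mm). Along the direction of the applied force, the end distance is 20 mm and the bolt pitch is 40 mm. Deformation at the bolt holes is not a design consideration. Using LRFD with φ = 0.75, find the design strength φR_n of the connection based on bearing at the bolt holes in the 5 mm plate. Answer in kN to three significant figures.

276 kN

Per bolt r_n = 1.5 l_c t F_u ≤ 3.0 d t F_u; upper limit = 3.0 × 12 × 5 × 450 / 1000 = 81 kN.
Edge bolt: l_c = 20 − 14/2 = 13 mm → 1.5 × 13 × 5 × 450 / 1000 = 43.88 → r_n = 43.88 kN.
Interior bolts: l_c = 40 − 14 = 26 mm → 1.5 × 26 × 5 × 450 / 1000 = 87.75 → r_n = 81 kN.
R_n = 1 × 43.88 + 4 × 81 = 367.9 kN.
Design strength φR_n = 0.75 × 367.9 = 276 kN.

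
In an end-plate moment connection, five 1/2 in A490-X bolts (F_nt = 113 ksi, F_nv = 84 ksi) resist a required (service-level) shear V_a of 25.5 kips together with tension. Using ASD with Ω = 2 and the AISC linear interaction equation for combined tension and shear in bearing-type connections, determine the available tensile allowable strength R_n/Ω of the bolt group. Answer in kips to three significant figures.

A_b = π·0.5²/4 = 0.1963 in²; f_rv = 25.5 / (5 × 0.1963) = 25.97 ksi.
F'_nt = 1.3 F_nt − (Ω F_nt / F_nv) f_rv = 1.3·113 − (2·113/84)·25.97 = 77.02 ksi, capped at F_nt → F'_nt = 77.02 ksi.
R_n = F'_nt · A_b · n = 77.02 × 0.1963 × 5 = 75.61 kips.
Allowable strength R_n/Ω = 75.61 / 2 = 37.8 kips.

37.8 kips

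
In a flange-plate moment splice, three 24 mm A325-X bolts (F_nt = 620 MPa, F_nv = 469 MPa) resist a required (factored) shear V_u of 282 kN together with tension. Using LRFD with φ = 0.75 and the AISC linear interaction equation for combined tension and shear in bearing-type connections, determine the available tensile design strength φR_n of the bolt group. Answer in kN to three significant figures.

448 kN

A_b = π·24²/4 = 452.4 mm²; f_rv = 282 × 1000 / (3 × 452.4) = 207.8 MPa.
F'_nt = 1.3 F_nt − (F_nt / φF_nv) f_rv = 1.3·620 − (620/(0.75·469))·207.8 = 439.8 MPa, capped at F_nt → F'_nt = 439.8 MPa.
R_n = F'_nt · A_b · n = 439.8 × 452.4 × 3 / 1000 = 596.8 kN.
Design strength φR_n = 0.75 × 596.8 = 448 kN.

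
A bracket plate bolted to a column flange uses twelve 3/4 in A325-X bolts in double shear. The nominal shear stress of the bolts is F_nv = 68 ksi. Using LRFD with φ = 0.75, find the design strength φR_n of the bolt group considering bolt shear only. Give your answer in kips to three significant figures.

541 kips

A_b = π × 0.75² / 4 = 0.4418 in².
R_n = F_nv · A_b · n · n_s = 68 × 0.4418 × 12 × 2 = 721 kips.
Design strength φR_n = 0.75 × 721 = 541 kips.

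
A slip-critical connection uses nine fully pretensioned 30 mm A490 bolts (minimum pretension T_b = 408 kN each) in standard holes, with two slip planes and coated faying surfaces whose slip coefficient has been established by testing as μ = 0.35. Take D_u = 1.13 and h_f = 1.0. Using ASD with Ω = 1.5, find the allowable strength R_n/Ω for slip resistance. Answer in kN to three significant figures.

R_n = μ · D_u · h_f · T_b · n_s · n_b = 0.35 × 1.13 × 1.0 × 408 × 2 × 9 = 2905 kN.
Allowable strength R_n/Ω = 2905 / 1.5 = 1940 kN.

1940 kN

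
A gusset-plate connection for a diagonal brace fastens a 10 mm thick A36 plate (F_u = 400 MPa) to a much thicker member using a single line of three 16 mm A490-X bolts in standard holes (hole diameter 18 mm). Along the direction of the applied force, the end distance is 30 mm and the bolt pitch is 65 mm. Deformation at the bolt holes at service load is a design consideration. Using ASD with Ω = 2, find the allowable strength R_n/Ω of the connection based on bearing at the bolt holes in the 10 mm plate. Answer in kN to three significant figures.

Per bolt r_n = 1.2 l_c t F_u ≤ 2.4 d t F_u; upper limit = 2.4 × 16 × 10 × 400 / 1000 = 153.6 kN.
Edge bolt: l_c = 30 − 18/2 = 21 mm → 1.2 × 21 × 10 × 400 / 1000 = 100.8 → r_n = 100.8 kN.
Interior bolts: l_c = 65 − 18 = 47 mm → 1.2 × 47 × 10 × 400 / 1000 = 225.6 → r_n = 153.6 kN.
R_n = 1 × 100.8 + 2 × 153.6 = 408 kN.
Allowable strength R_n/Ω = 408 / 2 = 204 kN.

204 kN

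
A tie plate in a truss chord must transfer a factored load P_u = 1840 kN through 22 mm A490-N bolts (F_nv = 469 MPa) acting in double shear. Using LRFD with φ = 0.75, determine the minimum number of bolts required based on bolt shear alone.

A_b = π·22²/4 = 380.1 mm².
Per-bolt design strength φR_n = 0.75 × 469 × 380.1 × 2 / 1000 = 267.4 kN.
n ≥ 1840 / 267.4 = 6.88 → use 7 bolts.

7 bolts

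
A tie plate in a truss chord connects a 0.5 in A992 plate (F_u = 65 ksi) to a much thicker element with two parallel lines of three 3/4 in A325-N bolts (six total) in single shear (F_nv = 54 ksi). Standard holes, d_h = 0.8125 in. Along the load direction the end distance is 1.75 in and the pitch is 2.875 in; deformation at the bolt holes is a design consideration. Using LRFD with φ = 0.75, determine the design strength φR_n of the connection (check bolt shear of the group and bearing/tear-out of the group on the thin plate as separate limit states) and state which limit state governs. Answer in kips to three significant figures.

Bolt shear: A_b = π·0.75²/4 = 0.4418 in²; R_n = 54 × 0.4418 × 6 × 1 = 143.1 kips → 0.75 × 143.1 = 107 kips.
Bearing (1.2 l_c t F_u ≤ 2.4 d t F_u): upper limit = 2.4·0.75·0.5·65 = 58.5 kips.
  Edge l_c = 1.75 − 0.8125/2 = 1.344 → r_n = 52.41 kips; interior l_c = 2.875 − 0.8125 = 2.062 → r_n = 58.5 kips.
  R_n,bearing = 2·52.41 + 4·58.5 = 338.8 kips → 0.75 × 338.8 = 254 kips.
Bolt shear governs: 107 kips.

107 kips (bolt shear governs)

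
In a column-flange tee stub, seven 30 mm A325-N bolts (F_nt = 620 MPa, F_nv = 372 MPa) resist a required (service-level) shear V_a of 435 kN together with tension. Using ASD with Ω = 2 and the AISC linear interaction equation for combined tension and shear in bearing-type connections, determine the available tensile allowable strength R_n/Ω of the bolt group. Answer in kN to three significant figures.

1270 kN

A_b = π·30²/4 = 706.9 mm²; f_rv = 435 × 1000 / (7 × 706.9) = 87.91 MPa.
F'_nt = 1.3 F_nt − (Ω F_nt / F_nv) f_rv = 1.3·620 − (2·620/372)·87.91 = 513 MPa, capped at F_nt → F'_nt = 513 MPa.
R_n = F'_nt · A_b · n = 513 × 706.9 × 7 / 1000 = 2538 kN.
Allowable strength R_n/Ω = 2538 / 2 = 1270 kN.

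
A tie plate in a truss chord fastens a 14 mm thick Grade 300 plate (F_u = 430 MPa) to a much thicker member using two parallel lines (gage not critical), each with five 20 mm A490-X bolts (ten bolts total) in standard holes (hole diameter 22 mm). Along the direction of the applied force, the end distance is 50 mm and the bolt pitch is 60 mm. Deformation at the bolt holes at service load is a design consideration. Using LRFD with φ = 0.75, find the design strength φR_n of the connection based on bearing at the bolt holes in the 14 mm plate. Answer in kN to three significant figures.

Per bolt r_n = 1.2 l_c t F_u ≤ 2.4 d t F_u; upper limit = 2.4 × 20 × 14 × 430 / 1000 = 289 kN.
Edge bolt: l_c = 50 − 22/2 = 39 mm → 1.2 × 39 × 14 × 430 / 1000 = 281.7 → r_n = 281.7 kN.
Interior bolts: l_c = 60 − 22 = 38 mm → 1.2 × 38 × 14 × 430 / 1000 = 274.5 → r_n = 274.5 kN.
R_n = 2 × 281.7 + 8 × 274.5 = 2760 kN.
Design strength φR_n = 0.75 × 2760 = 2070 kN.

2070 kN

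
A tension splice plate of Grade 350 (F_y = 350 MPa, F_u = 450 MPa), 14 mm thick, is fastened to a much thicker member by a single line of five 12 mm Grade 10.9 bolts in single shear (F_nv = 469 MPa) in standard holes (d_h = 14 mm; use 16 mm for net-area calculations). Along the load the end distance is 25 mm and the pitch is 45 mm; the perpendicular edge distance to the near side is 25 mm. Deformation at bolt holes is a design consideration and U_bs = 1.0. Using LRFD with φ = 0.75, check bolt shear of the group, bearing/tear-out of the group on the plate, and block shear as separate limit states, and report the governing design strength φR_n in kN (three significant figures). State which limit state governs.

Bolt shear: A_b = π·12²/4 = 113.1 mm²; R_n = 469 × 113.1 × 5 × 1 / 1000 = 265.2 kN → 0.75 × 265.2 = 199 kN.
Bearing: edge l_c = 18, r_n = 136.1 kN; interior l_c = 31, r_n = 181.4 kN; R_n = 136.1 + 4·181.4 = 861.8 kN → 646 kN.
Block shear: A_gv = 2870, A_nv = 1862, A_nt = 238 mm²; R_n = min(0.6F_uA_nv, 0.6F_yA_gv) + U_bs·F_u·A_nt = 609.8 kN → 457 kN.
Bolt shear governs: 199 kN.

199 kN (bolt shear governs)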